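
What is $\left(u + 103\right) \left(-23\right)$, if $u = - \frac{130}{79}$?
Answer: $- \frac{184161}{79} \approx -2331.2$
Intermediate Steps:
$u = - \frac{130}{79}$ ($u = \left(-130\right) \frac{1}{79} = - \frac{130}{79} \approx -1.6456$)
$\left(u + 103\right) \left(-23\right) = \left(- \frac{130}{79} + 103\right) \left(-23\right) = \frac{8007}{79} \left(-23\right) = - \frac{184161}{79}$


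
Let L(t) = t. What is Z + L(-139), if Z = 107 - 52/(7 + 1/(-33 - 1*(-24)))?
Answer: -1226/31 ≈ -39.548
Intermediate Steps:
Z = 3083/31 (Z = 107 - 52/(7 + 1/(-33 + 24)) = 107 - 52/(7 + 1/(-9)) = 107 - 52/(7 - ⅑) = 107 - 52/(62/9) = 107 + (9/62)*(-52) = 107 - 234/31 = 3083/31 ≈ 99.452)
Z + L(-139) = 3083/31 - 139 = -1226/31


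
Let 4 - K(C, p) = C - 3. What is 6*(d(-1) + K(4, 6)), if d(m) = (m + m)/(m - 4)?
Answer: 102/5 ≈ 20.400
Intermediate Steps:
K(C, p) = 7 - C (K(C, p) = 4 - (C - 3) = 4 - (-3 + C) = 4 + (3 - C) = 7 - C)
d(m) = 2*m/(-4 + m) (d(m) = (2*m)/(-4 + m) = 2*m/(-4 + m))
6*(d(-1) + K(4, 6)) = 6*(2*(-1)/(-4 - 1) + (7 - 1*4)) = 6*(2*(-1)/(-5) + (7 - 4)) = 6*(2*(-1)*(-1/5) + 3) = 6*(2/5 + 3) = 6*(17/5) = 102/5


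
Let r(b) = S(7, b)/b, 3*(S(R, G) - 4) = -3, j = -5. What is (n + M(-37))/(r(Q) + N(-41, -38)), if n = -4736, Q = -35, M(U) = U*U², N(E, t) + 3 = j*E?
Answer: -52395/191 ≈ -274.32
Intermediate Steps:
S(R, G) = 3 (S(R, G) = 4 + (⅓)*(-3) = 4 - 1 = 3)
N(E, t) = -3 - 5*E
M(U) = U³
r(b) = 3/b
(n + M(-37))/(r(Q) + N(-41, -38)) = (-4736 + (-37)³)/(3/(-35) + (-3 - 5*(-41))) = (-4736 - 50653)/(3*(-1/35) + (-3 + 205)) = -55389/(-3/35 + 202) = -55389/7067/35 = -55389*35/7067 = -52395/191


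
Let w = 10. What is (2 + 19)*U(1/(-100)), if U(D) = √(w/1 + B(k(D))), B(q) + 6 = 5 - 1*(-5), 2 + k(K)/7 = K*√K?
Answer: 21*√14 ≈ 78.575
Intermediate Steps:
k(K) = -14 + 7*K^(3/2) (k(K) = -14 + 7*(K*√K) = -14 + 7*K^(3/2))
B(q) = 4 (B(q) = -6 + (5 - 1*(-5)) = -6 + (5 + 5) = -6 + 10 = 4)
U(D) = √14 (U(D) = √(10/1 + 4) = √(10*1 + 4) = √(10 + 4) = √14)
(2 + 19)*U(1/(-100)) = (2 + 19)*√14 = 21*√14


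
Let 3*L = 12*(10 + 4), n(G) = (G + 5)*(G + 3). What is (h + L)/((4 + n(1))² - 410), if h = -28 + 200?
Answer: 114/187 ≈ 0.60963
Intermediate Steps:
n(G) = (3 + G)*(5 + G) (n(G) = (5 + G)*(3 + G) = (3 + G)*(5 + G))
h = 172
L = 56 (L = (12*(10 + 4))/3 = (12*14)/3 = (⅓)*168 = 56)
(h + L)/((4 + n(1))² - 410) = (172 + 56)/((4 + (15 + 1² + 8*1))² - 410) = 228/((4 + (15 + 1 + 8))² - 410) = 228/((4 + 24)² - 410) = 228/(28² - 410) = 228/(784 - 410) = 228/374 = 228*(1/374) = 114/187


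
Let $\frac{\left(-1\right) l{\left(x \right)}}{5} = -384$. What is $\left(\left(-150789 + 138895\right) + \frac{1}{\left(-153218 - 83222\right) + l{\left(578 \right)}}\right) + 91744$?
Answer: $\frac{18726421999}{234520} \approx 79850.0$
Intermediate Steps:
$l{\left(x \right)} = 1920$ ($l{\left(x \right)} = \left(-5\right) \left(-384\right) = 1920$)
$\left(\left(-150789 + 138895\right) + \frac{1}{\left(-153218 - 83222\right) + l{\left(578 \right)}}\right) + 91744 = \left(\left(-150789 + 138895\right) + \frac{1}{\left(-153218 - 83222\right) + 1920}\right) + 91744 = \left(-11894 + \frac{1}{-236440 + 1920}\right) + 91744 = \left(-11894 + \frac{1}{-234520}\right) + 91744 = \left(-11894 - \frac{1}{234520}\right) + 91744 = - \frac{2789380881}{234520} + 91744 = \frac{18726421999}{234520}$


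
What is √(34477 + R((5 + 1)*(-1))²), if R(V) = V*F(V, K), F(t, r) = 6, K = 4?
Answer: √35773 ≈ 189.14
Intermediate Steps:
R(V) = 6*V (R(V) = V*6 = 6*V)
√(34477 + R((5 + 1)*(-1))²) = √(34477 + (6*((5 + 1)*(-1)))²) = √(34477 + (6*(6*(-1)))²) = √(34477 + (6*(-6))²) = √(34477 + (-36)²) = √(34477 + 1296) = √35773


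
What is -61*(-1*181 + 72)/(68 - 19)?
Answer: 6649/49 ≈ 135.69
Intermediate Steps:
-61*(-1*181 + 72)/(68 - 19) = -61*(-181 + 72)/49 = -(-6649)/49 = -61*(-109/49) = 6649/49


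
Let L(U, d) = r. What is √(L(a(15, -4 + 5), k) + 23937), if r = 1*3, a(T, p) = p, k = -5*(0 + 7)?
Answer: 6*√665 ≈ 154.73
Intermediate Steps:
k = -35 (k = -5*7 = -35)
r = 3
L(U, d) = 3
√(L(a(15, -4 + 5), k) + 23937) = √(3 + 23937) = √23940 = 6*√665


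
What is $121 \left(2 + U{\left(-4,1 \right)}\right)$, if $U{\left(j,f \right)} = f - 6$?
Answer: $-363$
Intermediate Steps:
$U{\left(j,f \right)} = -6 + f$ ($U{\left(j,f \right)} = f - 6 = -6 + f$)
$121 \left(2 + U{\left(-4,1 \right)}\right) = 121 \left(2 + \left(-6 + 1\right)\right) = 121 \left(2 - 5\right) = 121 \left(-3\right) = -363$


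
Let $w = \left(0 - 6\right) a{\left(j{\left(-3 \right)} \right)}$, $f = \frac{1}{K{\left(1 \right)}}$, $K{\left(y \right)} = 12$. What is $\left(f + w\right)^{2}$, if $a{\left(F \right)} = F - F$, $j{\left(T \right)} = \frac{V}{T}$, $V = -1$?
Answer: $\frac{1}{144} \approx 0.0069444$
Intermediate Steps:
$j{\left(T \right)} = - \frac{1}{T}$
$a{\left(F \right)} = 0$
$f = \frac{1}{12} \approx 0.083333$
$w = 0$ ($w = \left(0 - 6\right) 0 = \left(-6\right) 0 = 0$)
$\left(f + w\right)^{2} = \left(\frac{1}{12} + 0\right)^{2} = \left(\frac{1}{12}\right)^{2} = \frac{1}{144}$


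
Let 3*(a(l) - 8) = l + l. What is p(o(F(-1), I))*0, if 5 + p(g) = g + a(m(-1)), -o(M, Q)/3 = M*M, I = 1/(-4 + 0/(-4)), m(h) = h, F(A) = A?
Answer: 0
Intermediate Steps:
I = -¼ (I = 1/(-4 + 0*(-¼)) = 1/(-4 + 0) = 1/(-4) = -¼ ≈ -0.25000)
o(M, Q) = -3*M² (o(M, Q) = -3*M*M = -3*M²)
a(l) = 8 + 2*l/3 (a(l) = 8 + (l + l)/3 = 8 + (2*l)/3 = 8 + 2*l/3)
p(g) = 7/3 + g (p(g) = -5 + (g + (8 + (⅔)*(-1))) = -5 + (g + (8 - ⅔)) = -5 + (g + 22/3) = -5 + (22/3 + g) = 7/3 + g)
p(o(F(-1), I))*0 = (7/3 - 3*(-1)²)*0 = (7/3 - 3*1)*0 = (7/3 - 3)*0 = -⅔*0 = 0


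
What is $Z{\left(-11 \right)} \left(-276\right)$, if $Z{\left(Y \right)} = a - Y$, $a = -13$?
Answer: $552$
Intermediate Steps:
$Z{\left(Y \right)} = -13 - Y$
$Z{\left(-11 \right)} \left(-276\right) = \left(-13 - -11\right) \left(-276\right) = \left(-13 + 11\right) \left(-276\right) = \left(-2\right) \left(-276\right) = 552$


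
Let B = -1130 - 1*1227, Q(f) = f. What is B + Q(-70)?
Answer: -2427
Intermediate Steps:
B = -2357 (B = -1130 - 1227 = -2357)
B + Q(-70) = -2357 - 70 = -2427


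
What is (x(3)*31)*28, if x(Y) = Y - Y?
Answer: 0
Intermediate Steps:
x(Y) = 0
(x(3)*31)*28 = (0*31)*28 = 0*28 = 0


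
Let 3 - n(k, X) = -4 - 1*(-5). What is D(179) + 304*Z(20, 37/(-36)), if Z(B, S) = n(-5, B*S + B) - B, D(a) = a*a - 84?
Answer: 26485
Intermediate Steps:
D(a) = -84 + a² (D(a) = a² - 84 = -84 + a²)
n(k, X) = 2 (n(k, X) = 3 - (-4 - 1*(-5)) = 3 - (-4 + 5) = 3 - 1*1 = 3 - 1 = 2)
Z(B, S) = 2 - B
D(179) + 304*Z(20, 37/(-36)) = (-84 + 179²) + 304*(2 - 1*20) = (-84 + 32041) + 304*(2 - 20) = 31957 + 304*(-18) = 31957 - 5472 = 26485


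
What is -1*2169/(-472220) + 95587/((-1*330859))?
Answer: -44420459969/156238236980 ≈ -0.28431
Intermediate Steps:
-1*2169/(-472220) + 95587/((-1*330859)) = -2169*(-1/472220) + 95587/(-330859) = 2169/472220 + 95587*(-1/330859) = 2169/472220 - 95587/330859 = -44420459969/156238236980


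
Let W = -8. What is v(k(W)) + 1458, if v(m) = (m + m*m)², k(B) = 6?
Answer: 3222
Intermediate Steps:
v(m) = (m + m²)²
v(k(W)) + 1458 = 6²*(1 + 6)² + 1458 = 36*7² + 1458 = 36*49 + 1458 = 1764 + 1458 = 3222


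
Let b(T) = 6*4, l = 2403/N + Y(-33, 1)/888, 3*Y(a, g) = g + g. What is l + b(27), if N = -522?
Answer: 749279/38628 ≈ 19.397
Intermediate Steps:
Y(a, g) = 2*g/3 (Y(a, g) = (g + g)/3 = (2*g)/3 = 2*g/3)
l = -177793/38628 (l = 2403/(-522) + ((2/3)*1)/888 = 2403*(-1/522) + (2/3)*(1/888) = -267/58 + 1/1332 = -177793/38628 ≈ -4.6027)
b(T) = 24
l + b(27) = -177793/38628 + 24 = 749279/38628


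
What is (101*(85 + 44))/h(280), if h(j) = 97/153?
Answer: 1993437/97 ≈ 20551.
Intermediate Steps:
h(j) = 97/153 (h(j) = 97*(1/153) = 97/153)
(101*(85 + 44))/h(280) = (101*(85 + 44))/(97/153) = (101*129)*(153/97) = 13029*(153/97) = 1993437/97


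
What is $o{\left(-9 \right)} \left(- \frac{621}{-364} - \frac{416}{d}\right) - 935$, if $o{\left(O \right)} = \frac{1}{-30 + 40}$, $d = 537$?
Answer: $- \frac{1827443747}{1954680} \approx -934.91$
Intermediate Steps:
$o{\left(O \right)} = \frac{1}{10}$
$o{\left(-9 \right)} \left(- \frac{621}{-364} - \frac{416}{d}\right) - 935 = \frac{- \frac{621}{-364} - \frac{416}{537}}{10} - 935 = \frac{\left(-621\right) \left(- \frac{1}{364}\right) - \frac{416}{537}}{10} - 935 = \frac{\frac{621}{364} - \frac{416}{537}}{10} - 935 = \frac{1}{10} \cdot \frac{182053}{195468} - 935 = \frac{182053}{1954680} - 935 = - \frac{1827443747}{1954680}$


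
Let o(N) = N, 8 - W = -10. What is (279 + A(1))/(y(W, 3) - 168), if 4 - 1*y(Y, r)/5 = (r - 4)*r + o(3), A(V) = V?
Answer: -70/37 ≈ -1.8919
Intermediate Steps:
W = 18 (W = 8 - 1*(-10) = 8 + 10 = 18)
y(Y, r) = 5 - 5*r*(-4 + r) (y(Y, r) = 20 - 5*((r - 4)*r + 3) = 20 - 5*((-4 + r)*r + 3) = 20 - 5*(r*(-4 + r) + 3) = 20 - 5*(3 + r*(-4 + r)) = 20 + (-15 - 5*r*(-4 + r)) = 5 - 5*r*(-4 + r))
(279 + A(1))/(y(W, 3) - 168) = (279 + 1)/((5 - 5*3**2 + 20*3) - 168) = 280/((5 - 5*9 + 60) - 168) = 280/((5 - 45 + 60) - 168) = 280/(20 - 168) = 280/(-148) = 280*(-1/148) = -70/37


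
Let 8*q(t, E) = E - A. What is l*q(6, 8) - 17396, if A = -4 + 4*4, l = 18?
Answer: -17405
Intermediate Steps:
A = 12 (A = -4 + 16 = 12)
q(t, E) = -3/2 + E/8 (q(t, E) = (E - 1*12)/8 = (E - 12)/8 = (-12 + E)/8 = -3/2 + E/8)
l*q(6, 8) - 17396 = 18*(-3/2 + (⅛)*8) - 17396 = 18*(-3/2 + 1) - 17396 = 18*(-½) - 17396 = -9 - 17396 = -17405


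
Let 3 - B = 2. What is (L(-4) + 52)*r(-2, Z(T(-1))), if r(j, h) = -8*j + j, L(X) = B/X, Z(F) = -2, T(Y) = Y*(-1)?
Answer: 1449/2 ≈ 724.50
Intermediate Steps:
B = 1 (B = 3 - 1*2 = 3 - 2 = 1)
T(Y) = -Y
L(X) = 1/X
r(j, h) = -7*j
(L(-4) + 52)*r(-2, Z(T(-1))) = (1/(-4) + 52)*(-7*(-2)) = (-1/4 + 52)*14 = (207/4)*14 = 1449/2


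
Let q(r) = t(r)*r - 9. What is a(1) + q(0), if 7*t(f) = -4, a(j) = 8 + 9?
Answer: 8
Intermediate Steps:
a(j) = 17
t(f) = -4/7 (t(f) = (⅐)*(-4) = -4/7)
q(r) = -9 - 4*r/7 (q(r) = -4*r/7 - 9 = -9 - 4*r/7)
a(1) + q(0) = 17 + (-9 - 4/7*0) = 17 + (-9 + 0) = 17 - 9 = 8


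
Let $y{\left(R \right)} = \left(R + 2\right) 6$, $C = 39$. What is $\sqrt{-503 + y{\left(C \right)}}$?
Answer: $i \sqrt{257} \approx 16.031 i$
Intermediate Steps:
$y{\left(R \right)} = 12 + 6 R$ ($y{\left(R \right)} = \left(2 + R\right) 6 = 12 + 6 R$)
$\sqrt{-503 + y{\left(C \right)}} = \sqrt{-503 + \left(12 + 6 \cdot 39\right)} = \sqrt{-503 + \left(12 + 234\right)} = \sqrt{-503 + 246} = \sqrt{-257} = i \sqrt{257}$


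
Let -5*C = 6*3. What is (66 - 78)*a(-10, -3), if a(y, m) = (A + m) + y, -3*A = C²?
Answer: 5196/25 ≈ 207.84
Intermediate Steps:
C = -18/5 (C = -6*3/5 = -⅕*18 = -18/5 ≈ -3.6000)
A = -108/25 (A = -(-18/5)²/3 = -⅓*324/25 = -108/25 ≈ -4.3200)
a(y, m) = -108/25 + m + y (a(y, m) = (-108/25 + m) + y = -108/25 + m + y)
(66 - 78)*a(-10, -3) = (66 - 78)*(-108/25 - 3 - 10) = -12*(-433/25) = 5196/25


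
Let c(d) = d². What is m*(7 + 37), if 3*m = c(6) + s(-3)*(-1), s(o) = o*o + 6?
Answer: 308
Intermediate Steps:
s(o) = 6 + o² (s(o) = o² + 6 = 6 + o²)
m = 7 (m = (6² + (6 + (-3)²)*(-1))/3 = (36 + (6 + 9)*(-1))/3 = (36 + 15*(-1))/3 = (36 - 15)/3 = (⅓)*21 = 7)
m*(7 + 37) = 7*(7 + 37) = 7*44 = 308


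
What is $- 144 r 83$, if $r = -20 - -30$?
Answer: $-119520$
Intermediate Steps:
$r = 10$ ($r = -20 + 30 = 10$)
$- 144 r 83 = \left(-144\right) 10 \cdot 83 = \left(-1440\right) 83 = -119520$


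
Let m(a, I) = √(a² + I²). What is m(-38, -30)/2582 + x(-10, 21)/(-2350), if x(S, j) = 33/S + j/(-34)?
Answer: 333/199750 + √586/1291 ≈ 0.020418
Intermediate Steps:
m(a, I) = √(I² + a²)
x(S, j) = 33/S - j/34 (x(S, j) = 33/S + j*(-1/34) = 33/S - j/34)
m(-38, -30)/2582 + x(-10, 21)/(-2350) = √((-30)² + (-38)²)/2582 + (33/(-10) - 1/34*21)/(-2350) = √(900 + 1444)*(1/2582) + (33*(-⅒) - 21/34)*(-1/2350) = √2344*(1/2582) + (-33/10 - 21/34)*(-1/2350) = (2*√586)*(1/2582) - 333/85*(-1/2350) = √586/1291 + 333/199750 = 333/199750 + √586/1291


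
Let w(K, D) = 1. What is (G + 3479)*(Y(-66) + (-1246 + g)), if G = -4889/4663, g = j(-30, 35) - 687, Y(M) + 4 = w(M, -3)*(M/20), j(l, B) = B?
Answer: -154497804732/23315 ≈ -6.6265e+6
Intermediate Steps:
Y(M) = -4 + M/20 (Y(M) = -4 + 1*(M/20) = -4 + M/20)
g = -652 (g = 35 - 687 = -652)
G = -4889/4663 (G = -4889*1/4663 = -4889/4663 ≈ -1.0485)
(G + 3479)*(Y(-66) + (-1246 + g)) = (-4889/4663 + 3479)*((-4 + (1/20)*(-66)) + (-1246 - 652)) = 16217688*((-4 - 33/10) - 1898)/4663 = 16217688*(-73/10 - 1898)/4663 = (16217688/4663)*(-19053/10) = -154497804732/23315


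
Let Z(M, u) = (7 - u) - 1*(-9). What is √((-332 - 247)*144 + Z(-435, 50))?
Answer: I*√83410 ≈ 288.81*I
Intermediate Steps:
Z(M, u) = 16 - u (Z(M, u) = (7 - u) + 9 = 16 - u)
√((-332 - 247)*144 + Z(-435, 50)) = √((-332 - 247)*144 + (16 - 1*50)) = √(-579*144 + (16 - 50)) = √(-83376 - 34) = √(-83410) = I*√83410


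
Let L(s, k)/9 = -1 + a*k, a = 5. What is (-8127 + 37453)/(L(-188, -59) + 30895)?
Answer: 29326/28231 ≈ 1.0388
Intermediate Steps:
L(s, k) = -9 + 45*k (L(s, k) = 9*(-1 + 5*k) = -9 + 45*k)
(-8127 + 37453)/(L(-188, -59) + 30895) = (-8127 + 37453)/((-9 + 45*(-59)) + 30895) = 29326/((-9 - 2655) + 30895) = 29326/(-2664 + 30895) = 29326/28231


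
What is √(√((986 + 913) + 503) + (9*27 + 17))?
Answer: √(260 + √2402) ≈ 17.579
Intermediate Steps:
√(√((986 + 913) + 503) + (9*27 + 17)) = √(√(1899 + 503) + (243 + 17)) = √(√2402 + 260) = √(260 + √2402)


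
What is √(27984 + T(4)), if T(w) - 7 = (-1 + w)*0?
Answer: √27991 ≈ 167.31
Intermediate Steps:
T(w) = 7 (T(w) = 7 + (-1 + w)*0 = 7 + 0 = 7)
√(27984 + T(4)) = √(27984 + 7) = √27991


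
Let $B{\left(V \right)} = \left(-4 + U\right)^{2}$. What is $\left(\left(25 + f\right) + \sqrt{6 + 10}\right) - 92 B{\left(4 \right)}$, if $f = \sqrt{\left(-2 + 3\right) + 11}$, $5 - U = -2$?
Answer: $-799 + 2 \sqrt{3} \approx -795.54$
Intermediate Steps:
$U = 7$ ($U = 5 - -2 = 5 + 2 = 7$)
$B{\left(V \right)} = 9$ ($B{\left(V \right)} = \left(-4 + 7\right)^{2} = 3^{2} = 9$)
$f = 2 \sqrt{3}$ ($f = \sqrt{1 + 11} = \sqrt{12} = 2 \sqrt{3} \approx 3.4641$)
$\left(\left(25 + f\right) + \sqrt{6 + 10}\right) - 92 B{\left(4 \right)} = \left(\left(25 + 2 \sqrt{3}\right) + \sqrt{6 + 10}\right) - 828 = \left(\left(25 + 2 \sqrt{3}\right) + \sqrt{16}\right) - 828 = \left(\left(25 + 2 \sqrt{3}\right) + 4\right) - 828 = \left(29 + 2 \sqrt{3}\right) - 828 = -799 + 2 \sqrt{3}$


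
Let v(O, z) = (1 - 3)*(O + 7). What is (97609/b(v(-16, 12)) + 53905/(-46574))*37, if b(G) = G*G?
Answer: 83778662401/7544988 ≈ 11104.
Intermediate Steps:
v(O, z) = -14 - 2*O (v(O, z) = -2*(7 + O) = -14 - 2*O)
b(G) = G²
(97609/b(v(-16, 12)) + 53905/(-46574))*37 = (97609/((-14 - 2*(-16))²) + 53905/(-46574))*37 = (97609/((-14 + 32)²) + 53905*(-1/46574))*37 = (97609/(18²) - 53905/46574)*37 = (97609/324 - 53905/46574)*37 = (2264288173/7544988)*37 = 83778662401/7544988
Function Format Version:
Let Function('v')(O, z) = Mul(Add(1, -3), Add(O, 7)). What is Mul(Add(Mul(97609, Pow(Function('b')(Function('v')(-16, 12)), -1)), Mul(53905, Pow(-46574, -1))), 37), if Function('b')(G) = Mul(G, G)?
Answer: Rational(83778662401, 7544988) ≈ 11104.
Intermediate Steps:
Function('v')(O, z) = Add(-14, Mul(-2, O)) (Function('v')(O, z) = Mul(-2, Add(7, O)) = Add(-14, Mul(-2, O)))
Function('b')(G) = Pow(G, 2)
Mul(Add(Mul(97609, Pow(Function('b')(Function('v')(-16, 12)), -1)), Mul(53905, Pow(-46574, -1))), 37) = Mul(Add(Mul(97609, Pow(Pow(Add(-14, Mul(-2, -16)), 2), -1)), Mul(53905, Pow(-46574, -1))), 37) = Mul(Add(Mul(97609, Pow(Pow(Add(-14, 32), 2), -1)), Mul(53905, Rational(-1, 46574))), 37) = Mul(Add(Mul(97609, Pow(Pow(18, 2), -1)), Rational(-53905, 46574)), 37) = Mul(Add(Mul(97609, Pow(324, -1)), Rational(-53905, 46574)), 37) = Mul(Add(Mul(97609, Rational(1, 324)), Rational(-53905, 46574)), 37) = Mul(Add(Rational(97609, 324), Rational(-53905, 46574)), 37) = Mul(Rational(2264288173, 7544988), 37) = Rational(83778662401, 7544988)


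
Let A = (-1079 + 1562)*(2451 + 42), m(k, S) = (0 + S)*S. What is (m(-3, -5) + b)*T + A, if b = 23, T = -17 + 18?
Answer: 1204167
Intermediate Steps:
T = 1
m(k, S) = S**2 (m(k, S) = S*S = S**2)
A = 1204119 (A = 483*2493 = 1204119)
(m(-3, -5) + b)*T + A = ((-5)**2 + 23)*1 + 1204119 = (25 + 23)*1 + 1204119 = 48*1 + 1204119 = 48 + 1204119 = 1204167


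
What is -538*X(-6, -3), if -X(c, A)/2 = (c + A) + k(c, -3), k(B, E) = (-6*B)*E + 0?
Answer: -125892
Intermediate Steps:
k(B, E) = -6*B*E (k(B, E) = -6*B*E + 0 = -6*B*E)
X(c, A) = -38*c - 2*A (X(c, A) = -2*((c + A) - 6*c*(-3)) = -2*((A + c) + 18*c) = -2*(A + 19*c) = -38*c - 2*A)
-538*X(-6, -3) = -538*(-38*(-6) - 2*(-3)) = -538*(228 + 6) = -538*234 = -125892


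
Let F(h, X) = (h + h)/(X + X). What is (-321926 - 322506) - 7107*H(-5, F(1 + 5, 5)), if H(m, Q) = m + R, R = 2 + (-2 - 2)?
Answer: -594683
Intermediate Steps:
F(h, X) = h/X (F(h, X) = (2*h)/((2*X)) = (2*h)*(1/(2*X)) = h/X)
R = -2 (R = 2 - 4 = -2)
H(m, Q) = -2 + m (H(m, Q) = m - 2 = -2 + m)
(-321926 - 322506) - 7107*H(-5, F(1 + 5, 5)) = (-321926 - 322506) - 7107*(-2 - 5) = -644432 - 7107*(-7) = -644432 + 49749 = -594683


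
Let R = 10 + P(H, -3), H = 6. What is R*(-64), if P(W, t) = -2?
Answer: -512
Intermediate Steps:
R = 8 (R = 10 - 2 = 8)
R*(-64) = 8*(-64) = -512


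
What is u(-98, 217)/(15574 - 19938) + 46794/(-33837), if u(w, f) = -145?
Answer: -66434217/49221556 ≈ -1.3497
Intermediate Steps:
u(-98, 217)/(15574 - 19938) + 46794/(-33837) = -145/(15574 - 19938) + 46794/(-33837) = -145/(-4364) + 46794*(-1/33837) = -145*(-1/4364) - 15598/11279 = 145/4364 - 15598/11279 = -66434217/49221556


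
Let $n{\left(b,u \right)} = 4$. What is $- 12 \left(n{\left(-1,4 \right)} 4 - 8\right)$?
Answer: $-96$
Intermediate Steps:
$- 12 \left(n{\left(-1,4 \right)} 4 - 8\right) = - 12 \left(4 \cdot 4 - 8\right) = - 12 \left(16 - 8\right) = \left(-12\right) 8 = -96$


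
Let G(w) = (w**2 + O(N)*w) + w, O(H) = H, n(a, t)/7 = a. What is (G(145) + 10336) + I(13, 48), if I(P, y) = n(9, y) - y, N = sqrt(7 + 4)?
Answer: 31521 + 145*sqrt(11) ≈ 32002.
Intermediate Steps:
N = sqrt(11) ≈ 3.3166
n(a, t) = 7*a
I(P, y) = 63 - y (I(P, y) = 7*9 - y = 63 - y)
G(w) = w + w**2 + w*sqrt(11) (G(w) = (w**2 + sqrt(11)*w) + w = (w**2 + w*sqrt(11)) + w = w + w**2 + w*sqrt(11))
(G(145) + 10336) + I(13, 48) = (145*(1 + 145 + sqrt(11)) + 10336) + (63 - 1*48) = (145*(146 + sqrt(11)) + 10336) + (63 - 48) = ((21170 + 145*sqrt(11)) + 10336) + 15 = (31506 + 145*sqrt(11)) + 15 = 31521 + 145*sqrt(11)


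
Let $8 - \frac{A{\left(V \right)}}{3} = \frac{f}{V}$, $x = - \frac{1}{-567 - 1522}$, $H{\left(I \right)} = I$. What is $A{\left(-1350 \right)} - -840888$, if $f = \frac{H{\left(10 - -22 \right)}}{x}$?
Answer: $\frac{189238624}{225} \approx 8.4106 \cdot 10^{5}$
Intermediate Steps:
$x = \frac{1}{2089}$ ($x = - \frac{1}{-2089} = \left(-1\right) \left(- \frac{1}{2089}\right) = \frac{1}{2089} \approx 0.0004787$)
$f = 66848$ ($f = \left(10 - -22\right) \frac{1}{\frac{1}{2089}} = \left(10 + 22\right) 2089 = 32 \cdot 2089 = 66848$)
$A{\left(V \right)} = 24 - \frac{200544}{V}$ ($A{\left(V \right)} = 24 - 3 \frac{66848}{V} = 24 - \frac{200544}{V}$)
$A{\left(-1350 \right)} - -840888 = \left(24 - \frac{200544}{-1350}\right) - -840888 = \left(24 - - \frac{33424}{225}\right) + 840888 = \left(24 + \frac{33424}{225}\right) + 840888 = \frac{38824}{225} + 840888 = \frac{189238624}{225}$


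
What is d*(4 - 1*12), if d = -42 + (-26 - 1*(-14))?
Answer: 432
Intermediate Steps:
d = -54 (d = -42 + (-26 + 14) = -42 - 12 = -54)
d*(4 - 1*12) = -54*(4 - 1*12) = -54*(4 - 12) = -54*(-8) = 432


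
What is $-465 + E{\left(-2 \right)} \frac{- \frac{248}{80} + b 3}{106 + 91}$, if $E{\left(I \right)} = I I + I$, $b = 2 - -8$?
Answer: $- \frac{457756}{985} \approx -464.73$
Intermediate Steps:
$b = 10$ ($b = 2 + 8 = 10$)
$E{\left(I \right)} = I + I^{2}$ ($E{\left(I \right)} = I^{2} + I = I + I^{2}$)
$-465 + E{\left(-2 \right)} \frac{- \frac{248}{80} + b 3}{106 + 91} = -465 + - 2 \left(1 - 2\right) \frac{- \frac{248}{80} + 10 \cdot 3}{106 + 91} = -465 + \left(-2\right) \left(-1\right) \frac{\left(-248\right) \frac{1}{80} + 30}{197} = -465 + 2 \left(- \frac{31}{10} + 30\right) \frac{1}{197} = -465 + 2 \cdot \frac{269}{10} \cdot \frac{1}{197} = -465 + 2 \cdot \frac{269}{1970} = -465 + \frac{269}{985} = - \frac{457756}{985}$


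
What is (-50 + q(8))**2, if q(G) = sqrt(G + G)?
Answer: 2116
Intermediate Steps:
q(G) = sqrt(2)*sqrt(G) (q(G) = sqrt(2*G) = sqrt(2)*sqrt(G))
(-50 + q(8))**2 = (-50 + sqrt(2)*sqrt(8))**2 = (-50 + sqrt(2)*(2*sqrt(2)))**2 = (-50 + 4)**2 = (-46)**2 = 2116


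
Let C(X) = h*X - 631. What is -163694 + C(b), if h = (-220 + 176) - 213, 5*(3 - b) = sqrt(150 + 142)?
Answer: -165096 + 514*sqrt(73)/5 ≈ -1.6422e+5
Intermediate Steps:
b = 3 - 2*sqrt(73)/5 (b = 3 - sqrt(150 + 142)/5 = 3 - 2*sqrt(73)/5 ≈ -0.41760)
h = -257 (h = -44 - 213 = -257)
C(X) = -631 - 257*X (C(X) = -257*X - 631 = -631 - 257*X)
-163694 + C(b) = -163694 + (-631 - 257*(3 - 2*sqrt(73)/5)) = -163694 + (-631 + (-771 + 514*sqrt(73)/5)) = -163694 + (-1402 + 514*sqrt(73)/5) = -165096 + 514*sqrt(73)/5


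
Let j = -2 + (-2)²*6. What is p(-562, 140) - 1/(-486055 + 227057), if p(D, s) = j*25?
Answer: 142448901/258998 ≈ 550.00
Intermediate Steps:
j = 22 (j = -2 + 4*6 = -2 + 24 = 22)
p(D, s) = 550 (p(D, s) = 22*25 = 550)
p(-562, 140) - 1/(-486055 + 227057) = 550 - 1/(-486055 + 227057) = 550 - 1/(-258998) = 550 - 1*(-1/258998) = 550 + 1/258998 = 142448901/258998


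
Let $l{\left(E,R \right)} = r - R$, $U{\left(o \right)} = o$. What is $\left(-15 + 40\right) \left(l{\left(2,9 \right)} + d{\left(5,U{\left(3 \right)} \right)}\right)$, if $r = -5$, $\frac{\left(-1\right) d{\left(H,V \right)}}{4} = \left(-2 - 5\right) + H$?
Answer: $-150$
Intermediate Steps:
$d{\left(H,V \right)} = 28 - 4 H$ ($d{\left(H,V \right)} = - 4 \left(\left(-2 - 5\right) + H\right) = - 4 \left(-7 + H\right) = 28 - 4 H$)
$l{\left(E,R \right)} = -5 - R$
$\left(-15 + 40\right) \left(l{\left(2,9 \right)} + d{\left(5,U{\left(3 \right)} \right)}\right) = \left(-15 + 40\right) \left(\left(-5 - 9\right) + \left(28 - 20\right)\right) = 25 \left(\left(-5 - 9\right) + \left(28 - 20\right)\right) = 25 \left(-14 + 8\right) = 25 \left(-6\right) = -150$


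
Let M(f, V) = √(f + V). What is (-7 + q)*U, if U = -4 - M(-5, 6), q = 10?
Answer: -15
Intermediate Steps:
M(f, V) = √(V + f)
U = -5 (U = -4 - √(6 - 5) = -4 - √1 = -4 - 1*1 = -4 - 1 = -5)
(-7 + q)*U = (-7 + 10)*(-5) = 3*(-5) = -15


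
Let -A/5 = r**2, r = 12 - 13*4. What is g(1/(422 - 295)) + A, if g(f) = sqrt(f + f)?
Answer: -8000 + sqrt(254)/127 ≈ -7999.9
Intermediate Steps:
r = -40 (r = 12 - 52 = -40)
g(f) = sqrt(2)*sqrt(f) (g(f) = sqrt(2*f) = sqrt(2)*sqrt(f))
A = -8000 (A = -5*(-40)**2 = -5*1600 = -8000)
g(1/(422 - 295)) + A = sqrt(2)*sqrt(1/(422 - 295)) - 8000 = sqrt(2)*sqrt(1/127) - 8000 = sqrt(2)*(sqrt(127)/127) - 8000 = sqrt(254)/127 - 8000 = -8000 + sqrt(254)/127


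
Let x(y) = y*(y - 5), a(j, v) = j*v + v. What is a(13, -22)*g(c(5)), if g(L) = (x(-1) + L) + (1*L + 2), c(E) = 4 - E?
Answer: -1848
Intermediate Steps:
a(j, v) = v + j*v
x(y) = y*(-5 + y)
g(L) = 8 + 2*L (g(L) = (-(-5 - 1) + L) + (1*L + 2) = (-1*(-6) + L) + (L + 2) = (6 + L) + (2 + L) = 8 + 2*L)
a(13, -22)*g(c(5)) = (-22*(1 + 13))*(8 + 2*(4 - 1*5)) = (-22*14)*(8 + 2*(4 - 5)) = -308*(8 + 2*(-1)) = -308*(8 - 2) = -308*6 = -1848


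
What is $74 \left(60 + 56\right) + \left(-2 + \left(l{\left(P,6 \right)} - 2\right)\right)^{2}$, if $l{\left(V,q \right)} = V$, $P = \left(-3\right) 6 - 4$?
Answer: $9260$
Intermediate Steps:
$P = -22$ ($P = -18 - 4 = -22$)
$74 \left(60 + 56\right) + \left(-2 + \left(l{\left(P,6 \right)} - 2\right)\right)^{2} = 74 \left(60 + 56\right) + \left(-2 - 24\right)^{2} = 74 \cdot 116 + \left(-2 - 24\right)^{2} = 8584 + \left(-26\right)^{2} = 8584 + 676 = 9260$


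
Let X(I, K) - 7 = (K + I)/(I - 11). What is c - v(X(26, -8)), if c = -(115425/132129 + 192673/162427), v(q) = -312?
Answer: 739080566956/2384590787 ≈ 309.94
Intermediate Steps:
X(I, K) = 7 + (I + K)/(-11 + I) (X(I, K) = 7 + (K + I)/(I - 11) = 7 + (I + K)/(-11 + I))
c = -4911758588/2384590787 (c = -(115425*(1/132129) + 192673*(1/162427)) = -(12825/14681 + 192673/162427) = -1*4911758588/2384590787 = -4911758588/2384590787 ≈ -2.0598)
c - v(X(26, -8)) = -4911758588/2384590787 - 1*(-312) = -4911758588/2384590787 + 312 = 739080566956/2384590787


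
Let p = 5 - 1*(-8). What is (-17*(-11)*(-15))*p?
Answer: -36465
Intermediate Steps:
p = 13 (p = 5 + 8 = 13)
(-17*(-11)*(-15))*p = (-17*(-11)*(-15))*13 = (187*(-15))*13 = -2805*13 = -36465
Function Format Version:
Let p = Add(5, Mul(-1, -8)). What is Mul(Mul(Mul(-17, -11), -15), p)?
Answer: -36465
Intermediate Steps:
p = 13 (p = Add(5, 8) = 13)
Mul(Mul(Mul(-17, -11), -15), p) = Mul(Mul(Mul(-17, -11), -15), 13) = Mul(Mul(187, -15), 13) = Mul(-2805, 13) = -36465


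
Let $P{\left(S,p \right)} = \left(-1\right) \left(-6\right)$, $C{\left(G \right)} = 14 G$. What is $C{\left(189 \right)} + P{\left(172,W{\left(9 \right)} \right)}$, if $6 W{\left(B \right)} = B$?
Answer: $2652$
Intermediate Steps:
$W{\left(B \right)} = \frac{B}{6}$
$P{\left(S,p \right)} = 6$
$C{\left(189 \right)} + P{\left(172,W{\left(9 \right)} \right)} = 14 \cdot 189 + 6 = 2646 + 6 = 2652$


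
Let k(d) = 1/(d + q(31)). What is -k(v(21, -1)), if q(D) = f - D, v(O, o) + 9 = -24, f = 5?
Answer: 1/59 ≈ 0.016949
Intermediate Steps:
v(O, o) = -33 (v(O, o) = -9 - 24 = -33)
q(D) = 5 - D
k(d) = 1/(-26 + d) (k(d) = 1/(d + (5 - 1*31)) = 1/(d + (5 - 31)) = 1/(d - 26) = 1/(-26 + d))
-k(v(21, -1)) = -1/(-26 - 33) = -1/(-59) = -1*(-1/59) = 1/59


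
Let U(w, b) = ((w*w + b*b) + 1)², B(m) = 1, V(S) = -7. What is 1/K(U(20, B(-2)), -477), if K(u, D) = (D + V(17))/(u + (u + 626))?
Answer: -161917/242 ≈ -669.08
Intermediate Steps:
U(w, b) = (1 + b² + w²)² (U(w, b) = ((w² + b²) + 1)² = ((b² + w²) + 1)² = (1 + b² + w²)²)
K(u, D) = (-7 + D)/(626 + 2*u) (K(u, D) = (D - 7)/(u + (u + 626)) = (-7 + D)/(u + (626 + u)) = (-7 + D)/(626 + 2*u))
1/K(U(20, B(-2)), -477) = 1/((-7 - 477)/(2*(313 + (1 + 1² + 20²)²))) = 1/((½)*(-484)/(313 + (1 + 1 + 400)²)) = 1/((½)*(-484)/(313 + 402²)) = 1/((½)*(-484)/(313 + 161604)) = 1/((½)*(-484)/161917) = 1/((½)*(1/161917)*(-484)) = 1/(-242/161917) = -161917/242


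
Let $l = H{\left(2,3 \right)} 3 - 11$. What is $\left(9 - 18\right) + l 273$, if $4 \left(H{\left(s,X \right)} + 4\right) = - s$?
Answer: $- \frac{13395}{2} \approx -6697.5$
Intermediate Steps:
$H{\left(s,X \right)} = -4 - \frac{s}{4}$ ($H{\left(s,X \right)} = -4 + \frac{\left(-1\right) s}{4} = -4 - \frac{s}{4}$)
$l = - \frac{49}{2}$ ($l = \left(-4 - \frac{1}{2}\right) 3 - 11 = \left(- \frac{9}{2}\right) 3 - 11 = - \frac{27}{2} - 11 = - \frac{49}{2} \approx -24.5$)
$\left(9 - 18\right) + l 273 = \left(9 - 18\right) - \frac{13377}{2} = -9 - \frac{13377}{2} = - \frac{13395}{2}$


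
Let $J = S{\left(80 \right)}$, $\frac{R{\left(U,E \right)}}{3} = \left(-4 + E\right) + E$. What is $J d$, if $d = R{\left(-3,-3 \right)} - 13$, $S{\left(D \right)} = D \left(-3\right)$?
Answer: $10320$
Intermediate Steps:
$S{\left(D \right)} = - 3 D$
$R{\left(U,E \right)} = -12 + 6 E$ ($R{\left(U,E \right)} = 3 \left(\left(-4 + E\right) + E\right) = 3 \left(-4 + 2 E\right) = -12 + 6 E$)
$J = -240$ ($J = \left(-3\right) 80 = -240$)
$d = -43$ ($d = \left(-12 + 6 \left(-3\right)\right) - 13 = \left(-12 - 18\right) - 13 = -30 - 13 = -43$)
$J d = \left(-240\right) \left(-43\right) = 10320$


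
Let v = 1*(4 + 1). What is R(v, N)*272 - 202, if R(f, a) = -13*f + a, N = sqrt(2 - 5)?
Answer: -17882 + 272*I*sqrt(3) ≈ -17882.0 + 471.12*I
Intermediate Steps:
v = 5 (v = 1*5 = 5)
N = I*sqrt(3) (N = sqrt(-3) = I*sqrt(3) ≈ 1.732*I)
R(f, a) = a - 13*f
R(v, N)*272 - 202 = (I*sqrt(3) - 13*5)*272 - 202 = (I*sqrt(3) - 65)*272 - 202 = (-65 + I*sqrt(3))*272 - 202 = (-17680 + 272*I*sqrt(3)) - 202 = -17882 + 272*I*sqrt(3)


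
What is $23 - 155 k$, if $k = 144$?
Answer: $-22297$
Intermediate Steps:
$23 - 155 k = 23 - 22320 = -22297$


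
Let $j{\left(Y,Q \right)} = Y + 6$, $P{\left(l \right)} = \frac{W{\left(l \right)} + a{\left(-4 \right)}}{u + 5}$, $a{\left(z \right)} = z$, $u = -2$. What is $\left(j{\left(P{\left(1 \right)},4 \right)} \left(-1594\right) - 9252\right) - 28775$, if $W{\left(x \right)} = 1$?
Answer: $-45997$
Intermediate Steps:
$P{\left(l \right)} = -1$ ($P{\left(l \right)} = \frac{1 - 4}{-2 + 5} = - \frac{3}{3} = \left(-3\right) \frac{1}{3} = -1$)
$j{\left(Y,Q \right)} = 6 + Y$
$\left(j{\left(P{\left(1 \right)},4 \right)} \left(-1594\right) - 9252\right) - 28775 = \left(\left(6 - 1\right) \left(-1594\right) - 9252\right) - 28775 = \left(5 \left(-1594\right) - 9252\right) - 28775 = \left(-7970 - 9252\right) - 28775 = -17222 - 28775 = -45997$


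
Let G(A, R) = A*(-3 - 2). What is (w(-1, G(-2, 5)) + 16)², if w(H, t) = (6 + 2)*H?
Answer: 64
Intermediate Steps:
G(A, R) = -5*A (G(A, R) = A*(-5) = -5*A)
w(H, t) = 8*H
(w(-1, G(-2, 5)) + 16)² = (8*(-1) + 16)² = (-8 + 16)² = 8² = 64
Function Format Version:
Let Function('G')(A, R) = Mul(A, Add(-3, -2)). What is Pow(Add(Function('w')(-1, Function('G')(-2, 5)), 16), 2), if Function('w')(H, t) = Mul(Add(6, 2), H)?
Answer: 64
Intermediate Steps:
Function('G')(A, R) = Mul(-5, A) (Function('G')(A, R) = Mul(A, -5) = Mul(-5, A))
Function('w')(H, t) = Mul(8, H)
Pow(Add(Function('w')(-1, Function('G')(-2, 5)), 16), 2) = Pow(Add(Mul(8, -1), 16), 2) = Pow(Add(-8, 16), 2) = Pow(8, 2) = 64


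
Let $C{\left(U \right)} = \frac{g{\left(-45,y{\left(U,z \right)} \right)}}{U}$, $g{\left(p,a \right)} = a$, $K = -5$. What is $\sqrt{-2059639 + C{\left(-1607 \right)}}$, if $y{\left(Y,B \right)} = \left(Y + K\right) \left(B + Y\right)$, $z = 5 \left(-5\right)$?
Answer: $\frac{i \sqrt{5323140345799}}{1607} \approx 1435.7 i$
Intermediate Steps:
$z = -25$
$y{\left(Y,B \right)} = \left(-5 + Y\right) \left(B + Y\right)$ ($y{\left(Y,B \right)} = \left(Y - 5\right) \left(B + Y\right) = \left(-5 + Y\right) \left(B + Y\right)$)
$C{\left(U \right)} = \frac{125 + U^{2} - 30 U}{U}$ ($C{\left(U \right)} = \frac{U^{2} - -125 - 5 U - 25 U}{U} = \frac{U^{2} + 125 - 5 U - 25 U}{U} = \frac{125 + U^{2} - 30 U}{U}$)
$\sqrt{-2059639 + C{\left(-1607 \right)}} = \sqrt{-2059639 - \left(1637 + \frac{125}{1607}\right)} = \sqrt{-2059639 - \frac{2630784}{1607}} = \sqrt{- \frac{3312470657}{1607}} = \frac{i \sqrt{5323140345799}}{1607}$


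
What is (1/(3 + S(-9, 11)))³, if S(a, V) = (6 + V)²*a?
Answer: -1/17535471192 ≈ -5.7027e-11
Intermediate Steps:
S(a, V) = a*(6 + V)²
(1/(3 + S(-9, 11)))³ = (1/(3 - 9*(6 + 11)²))³ = (1/(3 - 9*17²))³ = (1/(3 - 9*289))³ = (1/(3 - 2601))³ = (1/(-2598))³ = (-1/2598)³ = -1/17535471192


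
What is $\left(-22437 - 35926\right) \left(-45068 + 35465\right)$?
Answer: $560459889$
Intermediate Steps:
$\left(-22437 - 35926\right) \left(-45068 + 35465\right) = \left(-58363\right) \left(-9603\right) = 560459889$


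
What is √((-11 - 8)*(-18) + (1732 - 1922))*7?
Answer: 14*√38 ≈ 86.302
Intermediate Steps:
√((-11 - 8)*(-18) + (1732 - 1922))*7 = √(-19*(-18) - 190)*7 = √(342 - 190)*7 = √152*7 = (2*√38)*7 = 14*√38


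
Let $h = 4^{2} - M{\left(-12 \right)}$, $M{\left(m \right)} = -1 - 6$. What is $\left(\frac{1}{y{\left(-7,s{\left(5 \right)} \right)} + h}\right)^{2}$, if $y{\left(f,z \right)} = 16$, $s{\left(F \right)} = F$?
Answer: $\frac{1}{1521} \approx 0.00065746$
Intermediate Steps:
$M{\left(m \right)} = -7$ ($M{\left(m \right)} = -1 - 6 = -7$)
$h = 23$ ($h = 4^{2} - -7 = 16 + 7 = 23$)
$\left(\frac{1}{y{\left(-7,s{\left(5 \right)} \right)} + h}\right)^{2} = \left(\frac{1}{16 + 23}\right)^{2} = \left(\frac{1}{39}\right)^{2} = \frac{1}{1521}$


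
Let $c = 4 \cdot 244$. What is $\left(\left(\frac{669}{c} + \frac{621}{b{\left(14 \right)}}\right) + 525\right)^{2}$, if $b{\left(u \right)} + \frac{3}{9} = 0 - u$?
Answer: $\frac{409806539455041}{1761313024} \approx 2.3267 \cdot 10^{5}$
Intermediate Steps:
$c = 976$
$b{\left(u \right)} = - \frac{1}{3} - u$ ($b{\left(u \right)} = - \frac{1}{3} + \left(0 - u\right) = - \frac{1}{3} - u$)
$\left(\left(\frac{669}{c} + \frac{621}{b{\left(14 \right)}}\right) + 525\right)^{2} = \left(\left(\frac{669}{976} + \frac{621}{- \frac{1}{3} - 14}\right) + 525\right)^{2} = \left(\left(669 \cdot \frac{1}{976} + \frac{621}{- \frac{1}{3} - 14}\right) + 525\right)^{2} = \left(\left(\frac{669}{976} + \frac{621}{- \frac{43}{3}}\right) + 525\right)^{2} = \left(\left(\frac{669}{976} + 621 \left(- \frac{3}{43}\right)\right) + 525\right)^{2} = \left(\left(\frac{669}{976} - \frac{1863}{43}\right) + 525\right)^{2} = \left(- \frac{1789521}{41968} + 525\right)^{2} = \left(\frac{20243679}{41968}\right)^{2} = \frac{409806539455041}{1761313024}$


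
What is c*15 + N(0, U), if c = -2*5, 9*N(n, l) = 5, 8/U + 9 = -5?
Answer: -1345/9 ≈ -149.44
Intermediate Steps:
U = -4/7 (U = 8/(-9 - 5) = 8/(-14) = 8*(-1/14) = -4/7 ≈ -0.57143)
N(n, l) = 5/9 (N(n, l) = (1/9)*5 = 5/9)
c = -10
c*15 + N(0, U) = -10*15 + 5/9 = -150 + 5/9 = -1345/9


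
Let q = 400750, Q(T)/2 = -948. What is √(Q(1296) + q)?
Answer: √398854 ≈ 631.55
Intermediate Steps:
Q(T) = -1896 (Q(T) = 2*(-948) = -1896)
√(Q(1296) + q) = √(-1896 + 400750) = √398854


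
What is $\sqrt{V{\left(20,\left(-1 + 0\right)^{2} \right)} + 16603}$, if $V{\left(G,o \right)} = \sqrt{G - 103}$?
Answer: $\sqrt{16603 + i \sqrt{83}} \approx 128.85 + 0.0354 i$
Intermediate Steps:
$V{\left(G,o \right)} = \sqrt{-103 + G}$
$\sqrt{V{\left(20,\left(-1 + 0\right)^{2} \right)} + 16603} = \sqrt{\sqrt{-103 + 20} + 16603} = \sqrt{\sqrt{-83} + 16603} = \sqrt{i \sqrt{83} + 16603} = \sqrt{16603 + i \sqrt{83}}$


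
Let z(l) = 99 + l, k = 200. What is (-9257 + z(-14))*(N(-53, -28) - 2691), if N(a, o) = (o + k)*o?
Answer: 68854204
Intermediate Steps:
N(a, o) = o*(200 + o) (N(a, o) = (o + 200)*o = (200 + o)*o = o*(200 + o))
(-9257 + z(-14))*(N(-53, -28) - 2691) = (-9257 + (99 - 14))*(-28*(200 - 28) - 2691) = (-9257 + 85)*(-28*172 - 2691) = -9172*(-4816 - 2691) = -9172*(-7507) = 68854204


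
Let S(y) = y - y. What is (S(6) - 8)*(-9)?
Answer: 72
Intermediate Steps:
S(y) = 0
(S(6) - 8)*(-9) = (0 - 8)*(-9) = -8*(-9) = 72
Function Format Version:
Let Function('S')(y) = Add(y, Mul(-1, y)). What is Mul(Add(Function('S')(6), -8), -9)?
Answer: 72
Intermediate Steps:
Function('S')(y) = 0
Mul(Add(Function('S')(6), -8), -9) = Mul(Add(0, -8), -9) = Mul(-8, -9) = 72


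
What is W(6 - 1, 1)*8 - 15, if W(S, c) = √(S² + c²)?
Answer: -15 + 8*√26 ≈ 25.792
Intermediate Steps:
W(6 - 1, 1)*8 - 15 = √((6 - 1)² + 1²)*8 - 15 = √(5² + 1)*8 - 15 = √(25 + 1)*8 - 15 = √26*8 - 15 = 8*√26 - 15 = -15 + 8*√26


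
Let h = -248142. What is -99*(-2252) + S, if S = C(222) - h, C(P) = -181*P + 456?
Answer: 431364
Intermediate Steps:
C(P) = 456 - 181*P
S = 208416 (S = (456 - 181*222) - 1*(-248142) = (456 - 40182) + 248142 = -39726 + 248142 = 208416)
-99*(-2252) + S = -99*(-2252) + 208416 = 222948 + 208416 = 431364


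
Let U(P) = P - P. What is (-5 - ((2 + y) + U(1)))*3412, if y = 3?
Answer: -34120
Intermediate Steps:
U(P) = 0
(-5 - ((2 + y) + U(1)))*3412 = (-5 - ((2 + 3) + 0))*3412 = (-5 - (5 + 0))*3412 = (-5 - 1*5)*3412 = (-5 - 5)*3412 = -10*3412 = -34120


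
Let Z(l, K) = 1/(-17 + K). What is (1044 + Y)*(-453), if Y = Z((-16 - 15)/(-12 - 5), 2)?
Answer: -2364509/5 ≈ -4.7290e+5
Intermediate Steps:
Y = -1/15 (Y = 1/(-17 + 2) = 1/(-15) = -1/15 ≈ -0.066667)
(1044 + Y)*(-453) = (1044 - 1/15)*(-453) = (15659/15)*(-453) = -2364509/5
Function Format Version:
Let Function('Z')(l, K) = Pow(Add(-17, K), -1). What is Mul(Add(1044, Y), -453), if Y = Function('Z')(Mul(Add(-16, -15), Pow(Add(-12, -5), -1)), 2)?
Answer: Rational(-2364509, 5) ≈ -4.7290e+5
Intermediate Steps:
Y = Rational(-1, 15) (Y = Pow(Add(-17, 2), -1) = Pow(-15, -1) = Rational(-1, 15) ≈ -0.066667)
Mul(Add(1044, Y), -453) = Mul(Add(1044, Rational(-1, 15)), -453) = Mul(Rational(15659, 15), -453) = Rational(-2364509, 5)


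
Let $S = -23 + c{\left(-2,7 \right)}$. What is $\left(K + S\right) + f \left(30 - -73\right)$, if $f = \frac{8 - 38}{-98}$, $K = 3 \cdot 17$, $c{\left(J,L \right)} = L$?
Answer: $\frac{3260}{49} \approx 66.531$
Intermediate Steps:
$K = 51$
$f = \frac{15}{49}$ ($f = \left(-30\right) \left(- \frac{1}{98}\right) = \frac{15}{49} \approx 0.30612$)
$S = -16$ ($S = -23 + 7 = -16$)
$\left(K + S\right) + f \left(30 - -73\right) = \left(51 - 16\right) + \frac{15 \left(30 - -73\right)}{49} = 35 + \frac{15 \left(30 + 73\right)}{49} = 35 + \frac{15}{49} \cdot 103 = 35 + \frac{1545}{49} = \frac{3260}{49}$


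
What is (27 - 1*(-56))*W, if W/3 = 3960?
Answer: 986040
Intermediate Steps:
W = 11880 (W = 3*3960 = 11880)
(27 - 1*(-56))*W = (27 - 1*(-56))*11880 = (27 + 56)*11880 = 83*11880 = 986040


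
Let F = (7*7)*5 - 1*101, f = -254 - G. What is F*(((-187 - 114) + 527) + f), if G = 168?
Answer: -28224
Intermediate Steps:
f = -422 (f = -254 - 1*168 = -254 - 168 = -422)
F = 144 (F = 49*5 - 101 = 245 - 101 = 144)
F*(((-187 - 114) + 527) + f) = 144*(((-187 - 114) + 527) - 422) = 144*((-301 + 527) - 422) = 144*(226 - 422) = 144*(-196) = -28224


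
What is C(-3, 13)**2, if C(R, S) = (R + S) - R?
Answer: 169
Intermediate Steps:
C(R, S) = S
C(-3, 13)**2 = 13**2 = 169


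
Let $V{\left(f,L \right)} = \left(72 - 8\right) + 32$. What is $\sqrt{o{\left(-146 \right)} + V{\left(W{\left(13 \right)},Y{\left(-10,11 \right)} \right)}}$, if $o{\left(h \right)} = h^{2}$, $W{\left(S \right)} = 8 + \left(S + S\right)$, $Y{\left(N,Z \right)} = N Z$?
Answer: $2 \sqrt{5353} \approx 146.33$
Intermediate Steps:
$W{\left(S \right)} = 8 + 2 S$
$V{\left(f,L \right)} = 96$ ($V{\left(f,L \right)} = 64 + 32 = 96$)
$\sqrt{o{\left(-146 \right)} + V{\left(W{\left(13 \right)},Y{\left(-10,11 \right)} \right)}} = \sqrt{\left(-146\right)^{2} + 96} = \sqrt{21316 + 96} = \sqrt{21412} = 2 \sqrt{5353}$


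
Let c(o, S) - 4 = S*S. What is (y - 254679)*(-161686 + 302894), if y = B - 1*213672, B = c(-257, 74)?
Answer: -65361088168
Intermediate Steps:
c(o, S) = 4 + S² (c(o, S) = 4 + S*S = 4 + S²)
B = 5480 (B = 4 + 74² = 4 + 5476 = 5480)
y = -208192 (y = 5480 - 1*213672 = 5480 - 213672 = -208192)
(y - 254679)*(-161686 + 302894) = (-208192 - 254679)*(-161686 + 302894) = -462871*141208 = -65361088168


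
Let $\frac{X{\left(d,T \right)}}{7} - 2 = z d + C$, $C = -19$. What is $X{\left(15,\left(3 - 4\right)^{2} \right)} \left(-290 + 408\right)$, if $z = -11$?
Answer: $-150332$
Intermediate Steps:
$X{\left(d,T \right)} = -119 - 77 d$ ($X{\left(d,T \right)} = 14 + 7 \left(- 11 d - 19\right) = 14 + 7 \left(-19 - 11 d\right) = 14 - \left(133 + 77 d\right) = -119 - 77 d$)
$X{\left(15,\left(3 - 4\right)^{2} \right)} \left(-290 + 408\right) = \left(-119 - 1155\right) \left(-290 + 408\right) = \left(-119 - 1155\right) 118 = \left(-1274\right) 118 = -150332$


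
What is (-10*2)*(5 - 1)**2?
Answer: -320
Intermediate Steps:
(-10*2)*(5 - 1)**2 = -20*4**2 = -20*16 = -320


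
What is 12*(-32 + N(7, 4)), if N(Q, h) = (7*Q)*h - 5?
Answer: 1908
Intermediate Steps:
N(Q, h) = -5 + 7*Q*h (N(Q, h) = 7*Q*h - 5 = -5 + 7*Q*h)
12*(-32 + N(7, 4)) = 12*(-32 + (-5 + 7*7*4)) = 12*(-32 + (-5 + 196)) = 12*(-32 + 191) = 12*159 = 1908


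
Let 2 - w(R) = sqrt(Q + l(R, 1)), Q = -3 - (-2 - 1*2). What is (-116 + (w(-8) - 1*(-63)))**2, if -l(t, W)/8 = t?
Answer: (51 + sqrt(65))**2 ≈ 3488.4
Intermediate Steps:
l(t, W) = -8*t
Q = 1 (Q = -3 - (-2 - 2) = -3 - 1*(-4) = -3 + 4 = 1)
w(R) = 2 - sqrt(1 - 8*R)
(-116 + (w(-8) - 1*(-63)))**2 = (-116 + ((2 - sqrt(1 - 8*(-8))) - 1*(-63)))**2 = (-116 + ((2 - sqrt(1 + 64)) + 63))**2 = (-116 + ((2 - sqrt(65)) + 63))**2 = (-116 + (65 - sqrt(65)))**2 = (-51 - sqrt(65))**2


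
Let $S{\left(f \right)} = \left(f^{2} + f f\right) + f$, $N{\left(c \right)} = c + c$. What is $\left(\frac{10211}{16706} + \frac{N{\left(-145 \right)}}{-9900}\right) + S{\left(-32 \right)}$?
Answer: $\frac{8338274101}{4134735} \approx 2016.6$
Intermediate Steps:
$N{\left(c \right)} = 2 c$
$S{\left(f \right)} = f + 2 f^{2}$ ($S{\left(f \right)} = \left(f^{2} + f^{2}\right) + f = 2 f^{2} + f = f + 2 f^{2}$)
$\left(\frac{10211}{16706} + \frac{N{\left(-145 \right)}}{-9900}\right) + S{\left(-32 \right)} = \left(\frac{10211}{16706} + \frac{2 \left(-145\right)}{-9900}\right) - 32 \left(1 + 2 \left(-32\right)\right) = \left(10211 \cdot \frac{1}{16706} - - \frac{29}{990}\right) - 32 \left(1 - 64\right) = \left(\frac{10211}{16706} + \frac{29}{990}\right) - -2016 = \frac{2648341}{4134735} + 2016 = \frac{8338274101}{4134735}$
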